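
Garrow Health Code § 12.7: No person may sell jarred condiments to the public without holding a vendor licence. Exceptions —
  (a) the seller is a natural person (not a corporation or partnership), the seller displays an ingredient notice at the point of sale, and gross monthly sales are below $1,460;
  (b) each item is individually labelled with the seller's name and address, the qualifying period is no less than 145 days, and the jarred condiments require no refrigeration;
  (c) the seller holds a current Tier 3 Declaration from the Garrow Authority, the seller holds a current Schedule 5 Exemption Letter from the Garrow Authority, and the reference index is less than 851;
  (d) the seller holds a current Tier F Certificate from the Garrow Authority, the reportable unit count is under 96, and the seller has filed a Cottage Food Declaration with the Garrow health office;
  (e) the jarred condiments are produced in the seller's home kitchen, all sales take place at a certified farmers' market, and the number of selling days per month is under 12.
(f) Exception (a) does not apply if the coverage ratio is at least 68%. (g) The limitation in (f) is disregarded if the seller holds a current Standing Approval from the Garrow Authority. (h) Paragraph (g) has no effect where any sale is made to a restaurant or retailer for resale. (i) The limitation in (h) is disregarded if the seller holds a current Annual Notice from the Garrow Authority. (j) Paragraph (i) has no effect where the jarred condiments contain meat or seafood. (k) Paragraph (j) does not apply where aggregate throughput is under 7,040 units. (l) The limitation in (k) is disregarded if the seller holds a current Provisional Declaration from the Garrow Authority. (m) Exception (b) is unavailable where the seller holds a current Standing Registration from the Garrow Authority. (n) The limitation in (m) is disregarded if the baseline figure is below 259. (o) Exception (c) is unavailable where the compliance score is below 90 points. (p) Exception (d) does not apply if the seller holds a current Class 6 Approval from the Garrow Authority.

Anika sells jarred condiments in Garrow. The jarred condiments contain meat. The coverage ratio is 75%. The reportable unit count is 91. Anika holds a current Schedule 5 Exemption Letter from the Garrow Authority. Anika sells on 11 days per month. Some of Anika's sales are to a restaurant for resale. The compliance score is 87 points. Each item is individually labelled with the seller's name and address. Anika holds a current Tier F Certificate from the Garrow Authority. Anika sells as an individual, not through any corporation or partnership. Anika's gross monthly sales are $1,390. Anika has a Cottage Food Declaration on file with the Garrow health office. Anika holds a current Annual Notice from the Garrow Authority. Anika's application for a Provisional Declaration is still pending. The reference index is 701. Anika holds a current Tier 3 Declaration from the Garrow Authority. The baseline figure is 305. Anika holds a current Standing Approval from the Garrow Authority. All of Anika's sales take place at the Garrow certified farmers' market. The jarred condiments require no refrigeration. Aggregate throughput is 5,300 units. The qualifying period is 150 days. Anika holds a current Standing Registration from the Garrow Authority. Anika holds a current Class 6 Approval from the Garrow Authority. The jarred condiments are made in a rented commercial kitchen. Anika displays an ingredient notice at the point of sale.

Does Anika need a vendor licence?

No — exception (a) applies; Anika is not required to hold a vendor licence.

Exception (a) is satisfied on its face — the seller is a natural person; an ingredient notice is displayed; gross monthly sales are $1,390, below the $1,460 limit. Under paragraphs (f)–(l): (f) applies (the coverage ratio is 75%, meeting the 68% threshold), but is displaced by (g): (g) operates against (f): a current Standing Approval is held. (h) applies (some sales are to a restaurant for resale), but is itself disapplied by (i): (i) operates against (h): a current Annual Notice is held. (j) would limit (i) — the jarred condiments contain meat — but (k) sets (j) aside: (k) is engaged — aggregate throughput is 5,300 units, under the 7,040 units limit. (l), which would lift (k), does not operate here — the Provisional Declaration is not current. (a) remains available.
Exception (b)'s conditions are all satisfied: items are individually labelled; the qualifying period is 150 days, meeting the 145 days threshold; the jarred condiments are shelf-stable. But applying paragraphs (m)–(n): (m) is engaged — a current Standing Registration is held. (n), which would lift (m), does not operate here — the baseline figure is 305, not below 259. (b) is therefore removed.
All of (c)'s requirements are met (a current Tier 3 Declaration is held; a current Schedule 5 Exemption Letter is held; the reference index is 701, less than the 851 limit). Turning to paragraph (o): (o) operates — the compliance score is 87 points, below the 90 points limit. Exception (c) does not apply.
All of (d)'s requirements are met (a current Tier F Certificate is held; the reportable unit count is 91, under the 96 limit; a Cottage Food Declaration is on file). But applying paragraph (p): (p) operates against (d): a current Class 6 Approval is held. (d) is therefore removed.
Exception (e) requires that the jarred condiments are produced in the seller's home kitchen; but the jarred condiments are made in a commercial kitchen, not a home kitchen, so (e) is unavailable.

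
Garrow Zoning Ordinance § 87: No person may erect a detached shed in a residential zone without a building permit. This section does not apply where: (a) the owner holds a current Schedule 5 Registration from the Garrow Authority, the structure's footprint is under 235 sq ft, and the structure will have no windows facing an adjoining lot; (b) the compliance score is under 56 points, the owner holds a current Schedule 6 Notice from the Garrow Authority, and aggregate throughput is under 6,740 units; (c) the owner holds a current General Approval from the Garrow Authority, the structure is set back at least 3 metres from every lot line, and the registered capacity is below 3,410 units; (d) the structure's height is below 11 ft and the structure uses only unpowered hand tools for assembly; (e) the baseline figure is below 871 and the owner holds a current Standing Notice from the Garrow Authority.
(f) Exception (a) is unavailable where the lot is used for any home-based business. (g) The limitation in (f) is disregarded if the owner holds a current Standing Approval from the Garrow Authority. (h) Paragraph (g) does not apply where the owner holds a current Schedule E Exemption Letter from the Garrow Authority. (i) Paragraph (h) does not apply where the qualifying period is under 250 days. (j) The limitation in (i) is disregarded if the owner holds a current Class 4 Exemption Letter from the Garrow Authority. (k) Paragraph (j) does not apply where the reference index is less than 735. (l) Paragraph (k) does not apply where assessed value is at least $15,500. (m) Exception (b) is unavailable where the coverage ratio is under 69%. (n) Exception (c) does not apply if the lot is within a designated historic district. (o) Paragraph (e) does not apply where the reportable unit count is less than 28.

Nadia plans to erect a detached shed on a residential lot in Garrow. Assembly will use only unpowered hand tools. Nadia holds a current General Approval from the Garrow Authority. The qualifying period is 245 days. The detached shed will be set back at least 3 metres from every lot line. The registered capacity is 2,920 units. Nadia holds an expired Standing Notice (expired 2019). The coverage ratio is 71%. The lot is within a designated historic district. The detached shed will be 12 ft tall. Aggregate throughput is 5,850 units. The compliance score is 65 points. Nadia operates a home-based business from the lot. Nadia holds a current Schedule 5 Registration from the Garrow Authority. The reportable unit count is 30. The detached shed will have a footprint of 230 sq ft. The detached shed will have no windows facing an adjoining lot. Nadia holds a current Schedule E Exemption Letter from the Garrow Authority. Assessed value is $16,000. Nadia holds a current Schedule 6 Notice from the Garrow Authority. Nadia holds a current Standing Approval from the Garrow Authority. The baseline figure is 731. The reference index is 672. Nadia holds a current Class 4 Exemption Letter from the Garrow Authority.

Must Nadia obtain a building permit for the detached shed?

Exception (a)'s conditions are all satisfied: a current Schedule 5 Registration is held; the structure's footprint is 230 sq ft, under the 235 sq ft limit; no windows face an adjoining lot. However, paragraphs (f)–(l) must be considered: (f) applies — a home-based business operates on the lot. (g) would limit (f) — a current Standing Approval is held — but (h) sets (g) aside: (h) applies — a current Schedule E Exemption Letter is held. (i) would limit (h) — the qualifying period is 245 days, under the 250 days limit — but (j) sets (i) aside: (j) operates — a current Class 4 Exemption Letter is held. (k) applies (the reference index is 672, less than the 735 limit), but is itself disapplied by (l): (l) operates against (k): assessed value is $16,000, meeting the $15,500 threshold. So (a) is unavailable.
Exception (b) fails — the compliance score is 65 points, not under 56 points.
Exception (c): a current General Approval is held; the setback is at least 3 m on every side; the registered capacity is 2,920 units, below the 3,410 units limit — every condition holds. However, paragraph (n) must be considered: (n) operates against (c): the lot is in a historic district. Exception (c) does not apply.
Exception (d) requires that the structure's height is below 11 ft; but the structure's height is 12 ft, not below 11 ft, so (d) is unavailable.
Exception (e) requires that the owner holds a current Standing Notice from the Garrow Authority; but the Standing Notice is not current, so (e) is unavailable.
No exception is made out. Nadia falls within the general rule.

Yes — Nadia must obtain a building permit.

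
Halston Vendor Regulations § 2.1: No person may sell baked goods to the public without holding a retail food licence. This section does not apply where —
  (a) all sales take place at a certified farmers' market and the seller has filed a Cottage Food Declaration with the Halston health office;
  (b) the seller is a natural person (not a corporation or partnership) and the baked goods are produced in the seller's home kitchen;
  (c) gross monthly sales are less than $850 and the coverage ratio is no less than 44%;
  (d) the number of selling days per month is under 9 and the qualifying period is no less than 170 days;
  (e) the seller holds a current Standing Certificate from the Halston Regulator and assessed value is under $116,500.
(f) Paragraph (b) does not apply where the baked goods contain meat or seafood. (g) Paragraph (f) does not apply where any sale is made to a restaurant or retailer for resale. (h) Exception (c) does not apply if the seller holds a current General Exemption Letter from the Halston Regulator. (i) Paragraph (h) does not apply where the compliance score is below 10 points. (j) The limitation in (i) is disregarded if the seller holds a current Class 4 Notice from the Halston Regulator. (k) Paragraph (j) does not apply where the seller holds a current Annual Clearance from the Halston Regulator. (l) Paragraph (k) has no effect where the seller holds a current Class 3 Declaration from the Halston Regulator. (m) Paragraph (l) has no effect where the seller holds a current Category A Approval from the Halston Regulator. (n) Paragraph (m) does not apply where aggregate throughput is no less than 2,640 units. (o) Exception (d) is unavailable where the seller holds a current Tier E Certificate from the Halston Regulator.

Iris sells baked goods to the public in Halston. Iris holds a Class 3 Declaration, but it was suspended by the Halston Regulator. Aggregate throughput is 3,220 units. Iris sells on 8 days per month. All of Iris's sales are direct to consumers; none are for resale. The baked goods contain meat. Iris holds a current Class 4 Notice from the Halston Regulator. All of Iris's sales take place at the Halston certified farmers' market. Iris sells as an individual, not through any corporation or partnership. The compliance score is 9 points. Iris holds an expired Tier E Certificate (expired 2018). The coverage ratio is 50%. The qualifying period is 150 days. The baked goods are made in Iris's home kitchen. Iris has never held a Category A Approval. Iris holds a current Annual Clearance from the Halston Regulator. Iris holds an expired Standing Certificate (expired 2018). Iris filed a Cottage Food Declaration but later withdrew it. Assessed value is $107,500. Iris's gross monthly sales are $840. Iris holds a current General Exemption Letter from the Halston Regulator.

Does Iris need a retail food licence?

Exception (a) fails — the Cottage Food Declaration was withdrawn.
Exception (b)'s conditions are all satisfied: the seller is a natural person; the baked goods are home-kitchen produced. However, paragraphs (f)–(g) must be considered: (f) operates against (b): the baked goods contain meat. (g) is not triggered (no sales are for resale), so (f) stands. (b) is therefore removed.
Exception (c)'s conditions are all satisfied: gross monthly sales are $840, less than the $850 limit; the coverage ratio is 50%, meeting the 44% threshold. Under paragraphs (h)–(n): (h) would limit (c) — a current General Exemption Letter is held — but (i) sets (h) aside: (i) operates — the compliance score is 9 points, below the 10 points limit. (j) would limit (i) — a current Class 4 Notice is held — but (k) sets (j) aside: (k) operates against (j): a current Annual Clearance is held. (l) does not operate here (there is no Class 3 Declaration in force), so (k) stands. So (c) applies.
Exception (d) does not apply: the qualifying period is 150 days, short of 170 days.
Exception (e) requires that the seller holds a current Standing Certificate from the Halston Regulator; but the Standing Certificate is not current, so (e) is unavailable.

No — exception (c) applies; Iris is not required to hold a retail food licence.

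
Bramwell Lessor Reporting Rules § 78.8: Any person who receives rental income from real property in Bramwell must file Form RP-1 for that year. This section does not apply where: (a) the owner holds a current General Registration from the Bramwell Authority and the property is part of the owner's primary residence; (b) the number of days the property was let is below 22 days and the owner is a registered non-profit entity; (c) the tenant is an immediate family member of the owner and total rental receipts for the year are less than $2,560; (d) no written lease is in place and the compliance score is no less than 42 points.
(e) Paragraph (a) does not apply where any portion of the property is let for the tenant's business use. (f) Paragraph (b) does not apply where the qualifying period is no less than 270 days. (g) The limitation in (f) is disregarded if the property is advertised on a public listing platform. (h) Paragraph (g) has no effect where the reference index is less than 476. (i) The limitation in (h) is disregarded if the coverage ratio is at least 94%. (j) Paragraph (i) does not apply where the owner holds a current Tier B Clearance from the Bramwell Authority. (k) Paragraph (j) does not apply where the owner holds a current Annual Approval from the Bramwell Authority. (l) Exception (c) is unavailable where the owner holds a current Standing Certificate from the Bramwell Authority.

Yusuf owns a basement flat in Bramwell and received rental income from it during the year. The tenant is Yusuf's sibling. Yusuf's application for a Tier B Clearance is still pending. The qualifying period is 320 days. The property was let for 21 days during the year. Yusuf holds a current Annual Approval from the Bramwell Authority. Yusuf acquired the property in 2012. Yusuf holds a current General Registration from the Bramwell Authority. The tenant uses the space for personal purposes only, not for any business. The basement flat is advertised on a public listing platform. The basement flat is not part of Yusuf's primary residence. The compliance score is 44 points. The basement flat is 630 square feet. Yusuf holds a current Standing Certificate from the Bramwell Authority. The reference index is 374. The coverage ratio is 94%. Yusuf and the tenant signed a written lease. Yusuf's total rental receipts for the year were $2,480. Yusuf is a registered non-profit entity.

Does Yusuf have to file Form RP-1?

No — exception (b) applies; Yusuf is not required to file Form RP-1.

Exception (a) does not apply: the basement flat is not part of the primary residence.
All of (b)'s requirements are met (the number of days the property was let is 21 days, below the 22 days limit; Yusuf is a registered non-profit). As to paragraphs (f)–(k): (f) applies (the qualifying period is 320 days, meeting the 270 days threshold), but is displaced by (g): (g) operates against (f): the property is publicly advertised. (h) would limit (g) — the reference index is 374, less than the 476 limit — but (i) sets (h) aside: (i) operates against (h): the coverage ratio is 94%, meeting the 94% threshold. (j), which would lift (i), is not engaged — there is no Tier B Clearance in force. So (b) applies.
Exception (c) is satisfied on its face — the tenant is an immediate family member; total rental receipts for the year are $2,480, less than the $2,560 limit. Turning to paragraph (l): (l) is engaged — a current Standing Certificate is held. (c) is therefore removed.
Exception (d) fails — a written lease is in place.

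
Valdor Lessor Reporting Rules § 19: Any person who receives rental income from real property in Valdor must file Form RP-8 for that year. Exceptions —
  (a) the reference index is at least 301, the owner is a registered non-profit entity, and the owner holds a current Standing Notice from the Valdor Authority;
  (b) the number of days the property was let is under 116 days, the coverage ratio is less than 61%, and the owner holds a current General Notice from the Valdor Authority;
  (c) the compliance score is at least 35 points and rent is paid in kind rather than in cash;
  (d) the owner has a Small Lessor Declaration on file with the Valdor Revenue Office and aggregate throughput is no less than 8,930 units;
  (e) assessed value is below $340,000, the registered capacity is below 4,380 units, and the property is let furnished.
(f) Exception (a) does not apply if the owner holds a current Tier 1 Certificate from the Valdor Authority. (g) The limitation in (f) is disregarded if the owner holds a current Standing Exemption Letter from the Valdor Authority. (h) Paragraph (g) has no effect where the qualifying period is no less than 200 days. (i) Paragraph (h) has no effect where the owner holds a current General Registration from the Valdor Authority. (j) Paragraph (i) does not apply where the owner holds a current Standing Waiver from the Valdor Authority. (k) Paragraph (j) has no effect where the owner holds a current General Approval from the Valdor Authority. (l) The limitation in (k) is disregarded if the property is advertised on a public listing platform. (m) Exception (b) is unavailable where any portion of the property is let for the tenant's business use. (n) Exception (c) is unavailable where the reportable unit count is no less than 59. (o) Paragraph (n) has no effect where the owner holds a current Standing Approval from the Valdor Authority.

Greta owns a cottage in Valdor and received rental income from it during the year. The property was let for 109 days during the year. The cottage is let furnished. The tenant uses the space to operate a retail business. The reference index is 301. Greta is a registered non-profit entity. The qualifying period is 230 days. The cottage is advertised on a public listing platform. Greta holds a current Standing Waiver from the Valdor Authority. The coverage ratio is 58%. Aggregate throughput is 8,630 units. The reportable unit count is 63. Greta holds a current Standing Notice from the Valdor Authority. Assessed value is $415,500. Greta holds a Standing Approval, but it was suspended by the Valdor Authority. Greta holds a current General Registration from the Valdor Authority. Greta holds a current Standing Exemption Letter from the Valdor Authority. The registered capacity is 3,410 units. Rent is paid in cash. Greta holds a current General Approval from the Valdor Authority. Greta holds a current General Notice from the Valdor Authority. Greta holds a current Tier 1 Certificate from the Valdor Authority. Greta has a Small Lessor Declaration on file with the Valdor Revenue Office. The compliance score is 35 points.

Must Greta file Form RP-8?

Yes — Greta must file Form RP-8.

All of (a)'s requirements are met (the reference index is 301, meeting the 301 threshold; Greta is a registered non-profit; a current Standing Notice is held). However, paragraphs (f)–(l) must be considered: (f) operates against (a): a current Tier 1 Certificate is held. (g) applies (a current Standing Exemption Letter is held), but is displaced by (h): (h) operates against (g): the qualifying period is 230 days, meeting the 200 days threshold. (i) is triggered (a current General Registration is held), but is overridden by (j): (j) is engaged — a current Standing Waiver is held. (k) applies (a current General Approval is held), but is overridden by (l): (l) operates — the property is publicly advertised. (a) is therefore removed.
Exception (b) is satisfied on its face — the number of days the property was let is 109 days, under the 116 days limit; the coverage ratio is 58%, less than the 61% limit; a current General Notice is held. Turning to paragraph (m): (m) operates — the space is let for business use. So (b) is unavailable.
Exception (c) fails — rent is paid in cash.
Exception (d) does not apply: aggregate throughput is 8,630 units, short of 8,930 units.
Exception (e) does not apply: assessed value is $415,500, not below $340,000.
No exception is made out. Greta falls within the general rule.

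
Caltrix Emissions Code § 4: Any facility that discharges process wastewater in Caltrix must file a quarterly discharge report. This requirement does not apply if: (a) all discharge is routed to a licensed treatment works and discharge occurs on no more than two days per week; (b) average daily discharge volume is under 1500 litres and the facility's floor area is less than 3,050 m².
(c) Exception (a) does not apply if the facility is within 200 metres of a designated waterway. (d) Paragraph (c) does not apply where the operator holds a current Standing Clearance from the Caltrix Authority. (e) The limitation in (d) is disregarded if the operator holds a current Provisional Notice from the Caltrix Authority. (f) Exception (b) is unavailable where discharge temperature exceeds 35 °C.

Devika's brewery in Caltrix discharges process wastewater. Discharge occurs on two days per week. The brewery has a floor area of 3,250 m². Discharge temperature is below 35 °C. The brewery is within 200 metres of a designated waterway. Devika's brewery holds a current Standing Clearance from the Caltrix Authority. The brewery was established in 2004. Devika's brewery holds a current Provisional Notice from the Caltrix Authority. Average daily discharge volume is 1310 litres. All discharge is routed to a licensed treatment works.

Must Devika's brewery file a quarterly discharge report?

Exception (a): discharge is routed to a licensed treatment works; discharge occurs on no more than two days per week — every condition holds. But: (c) operates against (a): the brewery is within 200 m of a designated waterway. (d) applies (a current Standing Clearance is held), but yields to (e): (e) operates against (d): a current Provisional Notice is held. Exception (a) does not apply.
Exception (b) does not apply: the facility's floor area is 3,250 m², not less than 3,050 m².
None of the exceptions is available; § 4 applies in full.

Yes — Devika's brewery must file a quarterly discharge report.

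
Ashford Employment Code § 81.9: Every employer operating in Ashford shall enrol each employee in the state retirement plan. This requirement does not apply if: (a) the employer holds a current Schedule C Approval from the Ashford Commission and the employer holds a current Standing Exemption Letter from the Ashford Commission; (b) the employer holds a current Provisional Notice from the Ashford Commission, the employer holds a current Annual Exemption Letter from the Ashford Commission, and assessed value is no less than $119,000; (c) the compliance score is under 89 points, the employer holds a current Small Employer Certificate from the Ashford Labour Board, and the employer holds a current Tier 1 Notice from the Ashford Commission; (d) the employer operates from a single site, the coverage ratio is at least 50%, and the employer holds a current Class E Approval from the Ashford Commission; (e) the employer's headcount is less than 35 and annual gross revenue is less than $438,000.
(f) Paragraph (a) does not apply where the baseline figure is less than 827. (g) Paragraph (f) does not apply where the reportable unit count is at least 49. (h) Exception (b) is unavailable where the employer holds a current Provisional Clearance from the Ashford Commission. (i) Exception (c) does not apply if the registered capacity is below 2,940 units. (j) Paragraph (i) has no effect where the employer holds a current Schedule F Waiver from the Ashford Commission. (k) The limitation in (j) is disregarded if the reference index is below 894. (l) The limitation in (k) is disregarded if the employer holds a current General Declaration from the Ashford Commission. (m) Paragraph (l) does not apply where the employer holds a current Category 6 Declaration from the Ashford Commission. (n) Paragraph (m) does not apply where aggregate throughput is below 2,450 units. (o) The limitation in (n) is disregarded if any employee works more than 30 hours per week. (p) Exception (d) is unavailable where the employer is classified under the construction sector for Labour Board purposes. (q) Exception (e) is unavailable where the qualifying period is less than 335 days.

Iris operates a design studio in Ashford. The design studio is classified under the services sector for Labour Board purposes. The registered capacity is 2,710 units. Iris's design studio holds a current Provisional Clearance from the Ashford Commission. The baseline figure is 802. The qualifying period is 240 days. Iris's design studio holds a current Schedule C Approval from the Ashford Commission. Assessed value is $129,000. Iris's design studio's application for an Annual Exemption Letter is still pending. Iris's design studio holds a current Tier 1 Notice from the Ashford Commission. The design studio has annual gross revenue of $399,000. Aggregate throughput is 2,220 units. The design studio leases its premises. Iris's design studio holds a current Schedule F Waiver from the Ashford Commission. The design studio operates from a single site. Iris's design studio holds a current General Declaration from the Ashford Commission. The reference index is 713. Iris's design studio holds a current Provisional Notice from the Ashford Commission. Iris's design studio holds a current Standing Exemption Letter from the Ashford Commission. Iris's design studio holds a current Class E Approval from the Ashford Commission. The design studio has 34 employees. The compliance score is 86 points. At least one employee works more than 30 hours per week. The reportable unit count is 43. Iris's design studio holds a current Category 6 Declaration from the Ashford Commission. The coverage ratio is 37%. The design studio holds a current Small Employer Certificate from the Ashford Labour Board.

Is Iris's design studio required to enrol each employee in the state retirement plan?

Exception (a) is satisfied on its face — a current Schedule C Approval is held; a current Standing Exemption Letter is held. However, paragraphs (f)–(g) must be considered: (f) operates against (a): the baseline figure is 802, less than the 827 limit. (g), which would lift (f), is inapplicable — the reportable unit count is 43, short of 49. (a) is therefore removed.
Exception (b) does not apply: the Annual Exemption Letter is not current.
Exception (c): the compliance score is 86 points, under the 89 points limit; a current Small Employer Certificate is held; a current Tier 1 Notice is held — every condition holds. However, paragraphs (i)–(o) must be considered: (i) is triggered — the registered capacity is 2,710 units, below the 2,940 units limit. (j) would limit (i) — a current Schedule F Waiver is held — but (k) sets (j) aside: (k) operates against (j): the reference index is 713, below the 894 limit. (l) would limit (k) — a current General Declaration is held — but (m) sets (l) aside: (m) is engaged — a current Category 6 Declaration is held. (n) would limit (m) — aggregate throughput is 2,220 units, below the 2,450 units limit — but (o) sets (n) aside: (o) operates against (n): at least one employee exceeds 30 hours/week. (c) is therefore removed.
Exception (d) does not apply: the coverage ratio is 37%, short of 50%.
Exception (e) is satisfied on its face — the employer's headcount is 34, less than the 35 limit; annual gross revenue is $399,000, less than the $438,000 limit. But: (q) is triggered — the qualifying period is 240 days, less than the 335 days limit. Exception (e) does not apply.
No exception is made out. Iris's design studio falls within the general rule.

Yes — Iris's design studio must enrol each employee in the state retirement plan.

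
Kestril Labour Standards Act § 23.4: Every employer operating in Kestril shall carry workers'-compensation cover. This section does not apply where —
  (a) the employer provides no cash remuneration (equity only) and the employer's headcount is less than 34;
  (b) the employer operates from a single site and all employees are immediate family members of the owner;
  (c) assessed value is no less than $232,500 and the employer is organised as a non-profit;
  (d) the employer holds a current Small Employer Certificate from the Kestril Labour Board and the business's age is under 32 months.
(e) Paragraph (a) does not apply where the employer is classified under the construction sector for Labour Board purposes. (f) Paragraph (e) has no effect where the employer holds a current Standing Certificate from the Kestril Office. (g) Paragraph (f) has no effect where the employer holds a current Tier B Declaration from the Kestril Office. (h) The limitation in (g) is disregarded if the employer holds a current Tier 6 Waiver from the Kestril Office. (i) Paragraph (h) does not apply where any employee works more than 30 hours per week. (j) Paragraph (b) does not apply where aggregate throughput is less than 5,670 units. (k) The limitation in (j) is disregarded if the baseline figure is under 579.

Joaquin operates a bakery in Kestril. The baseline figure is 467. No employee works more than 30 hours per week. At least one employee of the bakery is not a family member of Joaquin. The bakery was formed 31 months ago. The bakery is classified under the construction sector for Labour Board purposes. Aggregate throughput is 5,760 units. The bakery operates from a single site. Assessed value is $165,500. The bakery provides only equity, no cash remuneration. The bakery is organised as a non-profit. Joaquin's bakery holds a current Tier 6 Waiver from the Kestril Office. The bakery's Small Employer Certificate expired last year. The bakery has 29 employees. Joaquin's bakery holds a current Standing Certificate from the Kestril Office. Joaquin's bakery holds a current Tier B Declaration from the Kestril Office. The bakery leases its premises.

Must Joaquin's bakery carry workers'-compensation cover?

Exception (a)'s conditions are all satisfied: remuneration is equity-only; the employer's headcount is 29, less than the 34 limit. Considering the limiting provisions: (e) would limit (a) — the bakery is classified under the construction sector — but (f) sets (e) aside: (f) is engaged — a current Standing Certificate is held. (g) would limit (f) — a current Tier B Declaration is held — but (h) sets (g) aside: (h) operates — a current Tier 6 Waiver is held. (i), which would lift (h), is not triggered — no employee exceeds 30 hours/week. So (a) applies.
Exception (b) does not apply: at least one employee is not a family member.
Exception (c) requires that assessed value is no less than $232,500; but assessed value is $165,500, short of $232,500, so (c) is unavailable.
Exception (d) fails — the Small Employer Certificate has expired.

No — exception (a) applies; Joaquin's bakery is not required to carry workers'-compensation cover.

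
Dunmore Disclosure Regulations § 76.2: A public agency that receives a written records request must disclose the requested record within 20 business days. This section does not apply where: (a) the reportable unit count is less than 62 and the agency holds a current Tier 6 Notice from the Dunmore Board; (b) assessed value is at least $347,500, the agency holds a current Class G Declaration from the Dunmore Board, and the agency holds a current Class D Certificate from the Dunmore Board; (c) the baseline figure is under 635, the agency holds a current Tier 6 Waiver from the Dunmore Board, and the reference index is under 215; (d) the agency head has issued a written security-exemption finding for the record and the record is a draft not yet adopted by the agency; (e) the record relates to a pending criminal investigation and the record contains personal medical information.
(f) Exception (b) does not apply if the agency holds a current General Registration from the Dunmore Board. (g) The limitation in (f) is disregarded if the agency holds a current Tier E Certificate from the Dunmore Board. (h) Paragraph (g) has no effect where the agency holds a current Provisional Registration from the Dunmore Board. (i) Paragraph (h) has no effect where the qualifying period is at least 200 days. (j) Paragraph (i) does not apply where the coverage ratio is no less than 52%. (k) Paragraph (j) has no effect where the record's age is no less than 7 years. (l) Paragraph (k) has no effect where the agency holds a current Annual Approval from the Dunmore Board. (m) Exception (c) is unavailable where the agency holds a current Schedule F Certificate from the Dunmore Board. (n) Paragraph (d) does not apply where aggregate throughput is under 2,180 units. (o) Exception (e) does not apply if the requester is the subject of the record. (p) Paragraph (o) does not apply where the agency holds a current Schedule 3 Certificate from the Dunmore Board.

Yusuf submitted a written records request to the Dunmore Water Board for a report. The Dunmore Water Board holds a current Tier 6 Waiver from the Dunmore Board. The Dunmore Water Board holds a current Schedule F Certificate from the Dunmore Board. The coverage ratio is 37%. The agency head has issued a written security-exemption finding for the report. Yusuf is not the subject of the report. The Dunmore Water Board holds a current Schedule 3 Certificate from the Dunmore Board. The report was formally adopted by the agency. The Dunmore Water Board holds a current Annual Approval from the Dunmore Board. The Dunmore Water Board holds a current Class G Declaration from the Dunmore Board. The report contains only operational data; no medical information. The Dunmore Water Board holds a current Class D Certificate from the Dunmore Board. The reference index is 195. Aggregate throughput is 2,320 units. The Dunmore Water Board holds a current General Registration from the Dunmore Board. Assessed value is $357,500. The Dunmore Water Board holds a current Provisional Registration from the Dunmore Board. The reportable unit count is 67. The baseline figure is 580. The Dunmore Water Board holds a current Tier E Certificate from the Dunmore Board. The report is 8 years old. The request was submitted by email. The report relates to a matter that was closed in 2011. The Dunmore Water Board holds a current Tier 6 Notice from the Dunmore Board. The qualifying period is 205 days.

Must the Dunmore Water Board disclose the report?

No — exception (b) applies; the Dunmore Water Board is not required to disclose the report.

Exception (a) does not apply: the reportable unit count is 67, not less than 62.
All of (b)'s requirements are met (assessed value is $357,500, meeting the $347,500 threshold; a current Class G Declaration is held; a current Class D Certificate is held). As to paragraphs (f)–(l): (f) is engaged (a current General Registration is held), but yields to (g): (g) operates against (f): a current Tier E Certificate is held. (h) would limit (g) — a current Provisional Registration is held — but (i) sets (h) aside: (i) is engaged — the qualifying period is 205 days, meeting the 200 days threshold. (j), which would lift (i), is inapplicable — the coverage ratio is 37%, short of 52%. Exception (b) stands.
Exception (c) is satisfied on its face — the baseline figure is 580, under the 635 limit; a current Tier 6 Waiver is held; the reference index is 195, under the 215 limit. However, paragraph (m) must be considered: (m) operates — a current Schedule F Certificate is held. So (c) is unavailable.
Exception (d) fails — the report has been formally adopted.
Exception (e) does not apply: the report relates to a closed matter.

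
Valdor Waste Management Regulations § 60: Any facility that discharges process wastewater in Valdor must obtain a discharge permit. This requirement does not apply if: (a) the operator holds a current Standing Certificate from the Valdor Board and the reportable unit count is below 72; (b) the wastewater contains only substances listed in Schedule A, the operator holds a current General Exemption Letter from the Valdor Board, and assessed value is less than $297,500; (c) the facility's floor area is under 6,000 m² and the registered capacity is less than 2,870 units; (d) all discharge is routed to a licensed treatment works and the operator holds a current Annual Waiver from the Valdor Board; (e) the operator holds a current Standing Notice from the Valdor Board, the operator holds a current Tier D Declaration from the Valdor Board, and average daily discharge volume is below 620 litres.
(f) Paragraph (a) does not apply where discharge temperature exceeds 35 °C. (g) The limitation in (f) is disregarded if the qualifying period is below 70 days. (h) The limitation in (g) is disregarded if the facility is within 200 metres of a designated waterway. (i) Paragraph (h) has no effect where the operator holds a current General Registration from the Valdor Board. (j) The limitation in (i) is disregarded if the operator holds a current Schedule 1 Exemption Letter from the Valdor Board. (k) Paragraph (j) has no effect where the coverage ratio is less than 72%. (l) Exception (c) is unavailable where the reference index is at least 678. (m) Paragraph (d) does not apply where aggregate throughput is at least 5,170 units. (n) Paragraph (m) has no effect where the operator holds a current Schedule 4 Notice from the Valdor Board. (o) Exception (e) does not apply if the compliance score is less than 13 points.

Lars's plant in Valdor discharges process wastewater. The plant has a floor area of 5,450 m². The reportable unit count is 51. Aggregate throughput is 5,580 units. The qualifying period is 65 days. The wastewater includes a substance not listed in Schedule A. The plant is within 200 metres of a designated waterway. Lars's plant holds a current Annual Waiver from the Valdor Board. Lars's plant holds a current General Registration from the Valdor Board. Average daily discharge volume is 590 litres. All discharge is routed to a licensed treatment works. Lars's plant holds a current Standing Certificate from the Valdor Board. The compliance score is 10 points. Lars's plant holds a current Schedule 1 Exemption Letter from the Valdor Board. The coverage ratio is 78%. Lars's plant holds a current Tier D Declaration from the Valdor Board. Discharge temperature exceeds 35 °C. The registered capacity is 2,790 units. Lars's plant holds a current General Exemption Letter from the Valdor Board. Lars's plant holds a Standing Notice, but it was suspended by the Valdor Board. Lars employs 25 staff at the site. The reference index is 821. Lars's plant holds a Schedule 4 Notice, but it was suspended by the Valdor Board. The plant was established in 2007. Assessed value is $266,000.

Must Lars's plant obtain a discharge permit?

Yes — Lars's plant must obtain a discharge permit.

All of (a)'s requirements are met (a current Standing Certificate is held; the reportable unit count is 51, below the 72 limit). But applying paragraphs (f)–(k): (f) operates — discharge temperature exceeds 35 °C. (g) would limit (f) — the qualifying period is 65 days, below the 70 days limit — but (h) sets (g) aside: (h) is triggered — the plant is within 200 m of a designated waterway. (i) operates (a current General Registration is held), but is itself disapplied by (j): (j) is engaged — a current Schedule 1 Exemption Letter is held. (k) does not operate here (the coverage ratio is 78%, not less than 72%), so (j) stands. (a) is therefore removed.
Exception (b) fails — the wastewater includes a non-Schedule-A substance.
Exception (c) is satisfied on its face — the facility's floor area is 5,450 m², under the 6,000 m² limit; the registered capacity is 2,790 units, less than the 2,870 units limit. However, paragraph (l) must be considered: (l) applies — the reference index is 821, meeting the 678 threshold. So (c) is unavailable.
Exception (d)'s conditions are all satisfied: discharge is routed to a licensed treatment works; a current Annual Waiver is held. But: (m) operates against (d): aggregate throughput is 5,580 units, meeting the 5,170 units threshold. (n) does not operate here (there is no Schedule 4 Notice in force), so (m) stands. Exception (d) does not apply.
Exception (e) requires that the operator holds a current Standing Notice from the Valdor Board; but there is no Standing Notice in force, so (e) is unavailable.
No exception is made out. Lars's plant falls within the general rule.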